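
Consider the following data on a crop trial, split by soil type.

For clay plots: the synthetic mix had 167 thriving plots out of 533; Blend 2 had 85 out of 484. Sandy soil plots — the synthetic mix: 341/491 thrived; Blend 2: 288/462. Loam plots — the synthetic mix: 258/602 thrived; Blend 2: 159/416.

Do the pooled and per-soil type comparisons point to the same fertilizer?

Yes

Clay: the synthetic mix 167/533 = 31.3%, Blend 2 85/484 = 17.6% → the synthetic mix
Sandy soil: the synthetic mix 341/491 = 69.5%, Blend 2 288/462 = 62.3% → the synthetic mix
Loam: the synthetic mix 258/602 = 42.9%, Blend 2 159/416 = 38.2% → the synthetic mix
Overall: the synthetic mix 766/1626 = 47.1%, Blend 2 532/1362 = 39.1% → the synthetic mix
The synthetic mix wins overall and in every soil group — no reversal.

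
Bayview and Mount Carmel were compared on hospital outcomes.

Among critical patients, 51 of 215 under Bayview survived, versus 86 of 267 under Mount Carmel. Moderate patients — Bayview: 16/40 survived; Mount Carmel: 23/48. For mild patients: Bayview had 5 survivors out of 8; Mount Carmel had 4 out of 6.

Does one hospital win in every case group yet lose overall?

No

Critical: Bayview 51/215 = 23.7%, Mount Carmel 86/267 = 32.2% → Mount Carmel
Moderate: Bayview 16/40 = 40.0%, Mount Carmel 23/48 = 47.9% → Mount Carmel
Mild: Bayview 5/8 = 62.5%, Mount Carmel 4/6 = 66.7% → Mount Carmel
Overall: Bayview 72/263 = 27.4%, Mount Carmel 113/321 = 35.2% → Mount Carmel
Mount Carmel wins overall and in every case group — no reversal.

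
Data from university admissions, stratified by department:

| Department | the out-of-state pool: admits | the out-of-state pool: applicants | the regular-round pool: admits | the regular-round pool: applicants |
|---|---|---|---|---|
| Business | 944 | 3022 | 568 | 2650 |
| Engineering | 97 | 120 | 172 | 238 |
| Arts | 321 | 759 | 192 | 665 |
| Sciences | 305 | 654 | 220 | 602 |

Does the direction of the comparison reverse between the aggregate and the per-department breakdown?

No

Business: the out-of-state pool 944/3022 = 31.2%, the regular-round pool 568/2650 = 21.4% → the out-of-state pool
Engineering: the out-of-state pool 97/120 = 80.8%, the regular-round pool 172/238 = 72.3% → the out-of-state pool
Arts: the out-of-state pool 321/759 = 42.3%, the regular-round pool 192/665 = 28.9% → the out-of-state pool
Sciences: the out-of-state pool 305/654 = 46.6%, the regular-round pool 220/602 = 36.5% → the out-of-state pool
Overall: the out-of-state pool 1667/4555 = 36.6%, the regular-round pool 1152/4155 = 27.7% → the out-of-state pool
The out-of-state pool wins overall and in every department group — no reversal.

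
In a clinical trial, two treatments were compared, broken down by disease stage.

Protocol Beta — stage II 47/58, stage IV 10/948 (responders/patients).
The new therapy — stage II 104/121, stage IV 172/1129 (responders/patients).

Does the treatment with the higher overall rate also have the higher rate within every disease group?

Yes

Stage II: Protocol Beta 47/58 = 81.0%, the new therapy 104/121 = 86.0% → the new therapy
Stage IV: Protocol Beta 10/948 = 1.1%, the new therapy 172/1129 = 15.2% → the new therapy
Overall: Protocol Beta 57/1006 = 5.7%, the new therapy 276/1250 = 22.1% → the new therapy
The new therapy wins overall and in every disease group — no reversal.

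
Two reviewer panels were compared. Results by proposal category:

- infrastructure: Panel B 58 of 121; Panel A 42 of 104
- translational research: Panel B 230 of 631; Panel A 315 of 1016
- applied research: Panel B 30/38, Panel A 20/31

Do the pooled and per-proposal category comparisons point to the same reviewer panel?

Infrastructure: Panel B 58/121 = 47.9%, Panel A 42/104 = 40.4% → Panel B
Translational research: Panel B 230/631 = 36.5%, Panel A 315/1016 = 31.0% → Panel B
Applied research: Panel B 30/38 = 78.9%, Panel A 20/31 = 64.5% → Panel B
Overall: Panel B 318/790 = 40.3%, Panel A 377/1151 = 32.8% → Panel B
Panel B wins overall and in every proposal group — no reversal.

Yes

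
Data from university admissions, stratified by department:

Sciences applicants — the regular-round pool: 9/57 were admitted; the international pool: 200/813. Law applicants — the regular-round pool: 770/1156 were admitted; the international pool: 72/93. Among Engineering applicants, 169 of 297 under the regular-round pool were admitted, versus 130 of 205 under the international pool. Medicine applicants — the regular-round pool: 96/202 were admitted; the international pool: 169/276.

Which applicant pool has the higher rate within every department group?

Sciences: the regular-round pool 9/57 = 15.8%, the international pool 200/813 = 24.6% → the international pool
Law: the regular-round pool 770/1156 = 66.6%, the international pool 72/93 = 77.4% → the international pool
Engineering: the regular-round pool 169/297 = 56.9%, the international pool 130/205 = 63.4% → the international pool
Medicine: the regular-round pool 96/202 = 47.5%, the international pool 169/276 = 61.2% → the international pool
The international pool has the higher rate in all 4 groups.

the international pool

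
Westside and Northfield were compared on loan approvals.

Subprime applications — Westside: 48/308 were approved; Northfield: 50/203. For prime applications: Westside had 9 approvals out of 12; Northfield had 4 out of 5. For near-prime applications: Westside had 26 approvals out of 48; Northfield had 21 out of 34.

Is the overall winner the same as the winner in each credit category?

Yes

Subprime: Westside 48/308 = 15.6%, Northfield 50/203 = 24.6% → Northfield
Prime: Westside 9/12 = 75.0%, Northfield 4/5 = 80.0% → Northfield
Near-prime: Westside 26/48 = 54.2%, Northfield 21/34 = 61.8% → Northfield
Overall: Westside 83/368 = 22.6%, Northfield 75/242 = 31.0% → Northfield
Northfield wins overall and in every credit group — no reversal.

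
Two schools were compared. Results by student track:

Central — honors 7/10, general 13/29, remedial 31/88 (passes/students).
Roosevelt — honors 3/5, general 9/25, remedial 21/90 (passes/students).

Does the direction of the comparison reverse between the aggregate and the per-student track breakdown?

Honors: Central 7/10 = 70.0%, Roosevelt 3/5 = 60.0% → Central
General: Central 13/29 = 44.8%, Roosevelt 9/25 = 36.0% → Central
Remedial: Central 31/88 = 35.2%, Roosevelt 21/90 = 23.3% → Central
Overall: Central 51/127 = 40.2%, Roosevelt 33/120 = 27.5% → Central
Central wins overall and in every student group — no reversal.

No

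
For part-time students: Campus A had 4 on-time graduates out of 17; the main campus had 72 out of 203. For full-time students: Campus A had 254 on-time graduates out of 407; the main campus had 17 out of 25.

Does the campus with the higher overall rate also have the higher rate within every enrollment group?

Part-time: Campus A 4/17 = 23.5%, the main campus 72/203 = 35.5% → the main campus
Full-time: Campus A 254/407 = 62.4%, the main campus 17/25 = 68.0% → the main campus
Overall: Campus A 258/424 = 60.8%, the main campus 89/228 = 39.0% → Campus A
The main campus wins each enrollment group but Campus A wins overall — the comparison reverses. The main campus's students skew toward part-time, which has a lower base rate.

No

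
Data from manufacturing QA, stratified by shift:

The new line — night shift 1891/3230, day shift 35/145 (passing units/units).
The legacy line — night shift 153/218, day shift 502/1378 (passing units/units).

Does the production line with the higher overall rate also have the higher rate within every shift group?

Night shift: the new line 1891/3230 = 58.5%, the legacy line 153/218 = 70.2% → the legacy line
Day shift: the new line 35/145 = 24.1%, the legacy line 502/1378 = 36.4% → the legacy line
Overall: the new line 1926/3375 = 57.1%, the legacy line 655/1596 = 41.0% → the new line
The legacy line wins each shift group but the new line wins overall — the comparison reverses. The legacy line's units skew toward day shift, which has a lower base rate.

No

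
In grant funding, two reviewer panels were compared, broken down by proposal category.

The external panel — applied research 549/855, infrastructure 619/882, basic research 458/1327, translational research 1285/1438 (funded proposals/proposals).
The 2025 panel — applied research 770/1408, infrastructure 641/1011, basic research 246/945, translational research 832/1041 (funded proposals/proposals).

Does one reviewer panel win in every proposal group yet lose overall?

Applied research: the external panel 549/855 = 64.2%, the 2025 panel 770/1408 = 54.7% → the external panel
Infrastructure: the external panel 619/882 = 70.2%, the 2025 panel 641/1011 = 63.4% → the external panel
Basic research: the external panel 458/1327 = 34.5%, the 2025 panel 246/945 = 26.0% → the external panel
Translational research: the external panel 1285/1438 = 89.4%, the 2025 panel 832/1041 = 79.9% → the external panel
Overall: the external panel 2911/4502 = 64.7%, the 2025 panel 2489/4405 = 56.5% → the external panel
The external panel wins overall and in every proposal group — no reversal.

No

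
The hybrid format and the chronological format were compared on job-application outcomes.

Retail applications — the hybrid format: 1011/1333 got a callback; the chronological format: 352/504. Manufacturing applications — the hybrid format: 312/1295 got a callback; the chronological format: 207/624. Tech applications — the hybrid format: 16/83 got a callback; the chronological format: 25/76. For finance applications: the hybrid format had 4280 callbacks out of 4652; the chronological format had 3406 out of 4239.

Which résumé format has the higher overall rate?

Retail: the hybrid format 1011/1333 = 75.8%, the chronological format 352/504 = 69.8% → the hybrid format
Manufacturing: the hybrid format 312/1295 = 24.1%, the chronological format 207/624 = 33.2% → the chronological format
Tech: the hybrid format 16/83 = 19.3%, the chronological format 25/76 = 32.9% → the chronological format
Finance: the hybrid format 4280/4652 = 92.0%, the chronological format 3406/4239 = 80.3% → the hybrid format
Overall: the hybrid format 5619/7363 = 76.3%, the chronological format 3990/5443 = 73.3% → the hybrid format
(Neither sweeps every industry group, but the hybrid format has the higher pooled rate.)

the hybrid format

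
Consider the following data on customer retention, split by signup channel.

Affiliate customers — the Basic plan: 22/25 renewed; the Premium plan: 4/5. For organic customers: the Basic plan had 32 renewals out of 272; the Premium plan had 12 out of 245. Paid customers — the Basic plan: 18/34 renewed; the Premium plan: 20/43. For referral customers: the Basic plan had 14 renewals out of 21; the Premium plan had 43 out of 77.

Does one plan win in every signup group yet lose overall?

Affiliate: the Basic plan 22/25 = 88.0%, the Premium plan 4/5 = 80.0% → the Basic plan
Organic: the Basic plan 32/272 = 11.8%, the Premium plan 12/245 = 4.9% → the Basic plan
Paid: the Basic plan 18/34 = 52.9%, the Premium plan 20/43 = 46.5% → the Basic plan
Referral: the Basic plan 14/21 = 66.7%, the Premium plan 43/77 = 55.8% → the Basic plan
Overall: the Basic plan 86/352 = 24.4%, the Premium plan 79/370 = 21.4% → the Basic plan
The Basic plan wins overall and in every signup group — no reversal.

No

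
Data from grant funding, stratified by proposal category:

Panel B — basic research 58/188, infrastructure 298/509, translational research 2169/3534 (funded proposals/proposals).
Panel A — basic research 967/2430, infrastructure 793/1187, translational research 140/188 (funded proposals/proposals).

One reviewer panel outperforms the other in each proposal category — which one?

Basic research: Panel B 58/188 = 30.9%, Panel A 967/2430 = 39.8% → Panel A
Infrastructure: Panel B 298/509 = 58.5%, Panel A 793/1187 = 66.8% → Panel A
Translational research: Panel B 2169/3534 = 61.4%, Panel A 140/188 = 74.5% → Panel A
Panel A has the higher rate in all 3 groups.

Panel A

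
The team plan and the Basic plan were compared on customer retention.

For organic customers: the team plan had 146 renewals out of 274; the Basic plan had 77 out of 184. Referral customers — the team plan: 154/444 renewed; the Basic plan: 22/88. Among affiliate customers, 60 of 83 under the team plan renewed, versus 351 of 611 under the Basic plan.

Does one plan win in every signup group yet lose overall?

Organic: the team plan 146/274 = 53.3%, the Basic plan 77/184 = 41.8% → the team plan
Referral: the team plan 154/444 = 34.7%, the Basic plan 22/88 = 25.0% → the team plan
Affiliate: the team plan 60/83 = 72.3%, the Basic plan 351/611 = 57.4% → the team plan
Overall: the team plan 360/801 = 44.9%, the Basic plan 450/883 = 51.0% → the Basic plan
The team plan wins each signup group but the Basic plan wins overall — the comparison reverses. The team plan's customers skew toward referral, which has a lower base rate.

Yes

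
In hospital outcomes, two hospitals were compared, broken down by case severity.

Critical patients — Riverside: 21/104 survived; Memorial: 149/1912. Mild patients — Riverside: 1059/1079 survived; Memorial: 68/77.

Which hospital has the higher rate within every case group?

Critical: Riverside 21/104 = 20.2%, Memorial 149/1912 = 7.8% → Riverside
Mild: Riverside 1059/1079 = 98.1%, Memorial 68/77 = 88.3% → Riverside
Riverside has the higher rate in both groups.

Riverside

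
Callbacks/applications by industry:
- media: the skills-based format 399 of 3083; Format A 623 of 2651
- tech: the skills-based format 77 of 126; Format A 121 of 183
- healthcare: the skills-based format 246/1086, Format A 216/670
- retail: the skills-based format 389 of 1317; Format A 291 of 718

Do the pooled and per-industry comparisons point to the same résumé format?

Yes

Media: the skills-based format 399/3083 = 12.9%, Format A 623/2651 = 23.5% → Format A
Tech: the skills-based format 77/126 = 61.1%, Format A 121/183 = 66.1% → Format A
Healthcare: the skills-based format 246/1086 = 22.7%, Format A 216/670 = 32.2% → Format A
Retail: the skills-based format 389/1317 = 29.5%, Format A 291/718 = 40.5% → Format A
Overall: the skills-based format 1111/5612 = 19.8%, Format A 1251/4222 = 29.6% → Format A
Format A wins overall and in every industry group — no reversal.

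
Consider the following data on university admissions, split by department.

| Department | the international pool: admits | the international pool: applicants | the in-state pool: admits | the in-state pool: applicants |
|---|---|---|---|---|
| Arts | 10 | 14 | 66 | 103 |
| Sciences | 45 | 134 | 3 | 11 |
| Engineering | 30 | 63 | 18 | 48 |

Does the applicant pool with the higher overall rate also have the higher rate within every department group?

No

Arts: the international pool 10/14 = 71.4%, the in-state pool 66/103 = 64.1% → the international pool
Sciences: the international pool 45/134 = 33.6%, the in-state pool 3/11 = 27.3% → the international pool
Engineering: the international pool 30/63 = 47.6%, the in-state pool 18/48 = 37.5% → the international pool
Overall: the international pool 85/211 = 40.3%, the in-state pool 87/162 = 53.7% → the in-state pool
The international pool wins each department group but the in-state pool wins overall — the comparison reverses. The international pool's applicants skew toward Sciences, which has a lower base rate.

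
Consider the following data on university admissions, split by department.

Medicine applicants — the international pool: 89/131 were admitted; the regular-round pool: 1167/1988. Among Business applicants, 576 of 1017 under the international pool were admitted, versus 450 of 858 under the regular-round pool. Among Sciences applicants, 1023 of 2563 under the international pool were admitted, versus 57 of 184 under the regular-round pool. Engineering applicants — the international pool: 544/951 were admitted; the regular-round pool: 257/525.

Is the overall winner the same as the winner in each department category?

No

Medicine: the international pool 89/131 = 67.9%, the regular-round pool 1167/1988 = 58.7% → the international pool
Business: the international pool 576/1017 = 56.6%, the regular-round pool 450/858 = 52.4% → the international pool
Sciences: the international pool 1023/2563 = 39.9%, the regular-round pool 57/184 = 31.0% → the international pool
Engineering: the international pool 544/951 = 57.2%, the regular-round pool 257/525 = 49.0% → the international pool
Overall: the international pool 2232/4662 = 47.9%, the regular-round pool 1931/3555 = 54.3% → the regular-round pool
The international pool wins each department group but the regular-round pool wins overall — the comparison reverses. The international pool's applicants skew toward Sciences, which has a lower base rate.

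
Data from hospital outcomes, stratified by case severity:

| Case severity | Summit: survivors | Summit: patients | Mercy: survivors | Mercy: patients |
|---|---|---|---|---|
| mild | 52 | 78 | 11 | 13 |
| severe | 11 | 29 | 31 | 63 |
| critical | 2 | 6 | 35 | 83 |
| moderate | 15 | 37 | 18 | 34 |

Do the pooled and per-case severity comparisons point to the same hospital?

No

Mild: Summit 52/78 = 66.7%, Mercy 11/13 = 84.6% → Mercy
Severe: Summit 11/29 = 37.9%, Mercy 31/63 = 49.2% → Mercy
Critical: Summit 2/6 = 33.3%, Mercy 35/83 = 42.2% → Mercy
Moderate: Summit 15/37 = 40.5%, Mercy 18/34 = 52.9% → Mercy
Overall: Summit 80/150 = 53.3%, Mercy 95/193 = 49.2% → Summit
Mercy wins each case group but Summit wins overall — the comparison reverses. Mercy's patients skew toward critical, which has a lower base rate.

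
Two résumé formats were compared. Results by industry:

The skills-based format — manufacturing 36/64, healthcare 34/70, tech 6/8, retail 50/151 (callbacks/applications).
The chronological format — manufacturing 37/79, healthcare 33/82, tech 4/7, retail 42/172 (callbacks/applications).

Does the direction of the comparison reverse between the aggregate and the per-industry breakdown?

Manufacturing: the skills-based format 36/64 = 56.2%, the chronological format 37/79 = 46.8% → the skills-based format
Healthcare: the skills-based format 34/70 = 48.6%, the chronological format 33/82 = 40.2% → the skills-based format
Tech: the skills-based format 6/8 = 75.0%, the chronological format 4/7 = 57.1% → the skills-based format
Retail: the skills-based format 50/151 = 33.1%, the chronological format 42/172 = 24.4% → the skills-based format
Overall: the skills-based format 126/293 = 43.0%, the chronological format 116/340 = 34.1% → the skills-based format
The skills-based format wins overall and in every industry group — no reversal.

No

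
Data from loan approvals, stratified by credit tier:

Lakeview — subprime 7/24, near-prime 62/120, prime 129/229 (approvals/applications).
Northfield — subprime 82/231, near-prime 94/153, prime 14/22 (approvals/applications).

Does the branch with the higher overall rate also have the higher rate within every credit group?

Subprime: Lakeview 7/24 = 29.2%, Northfield 82/231 = 35.5% → Northfield
Near-prime: Lakeview 62/120 = 51.7%, Northfield 94/153 = 61.4% → Northfield
Prime: Lakeview 129/229 = 56.3%, Northfield 14/22 = 63.6% → Northfield
Overall: Lakeview 198/373 = 53.1%, Northfield 190/406 = 46.8% → Lakeview
Northfield wins each credit group but Lakeview wins overall — the comparison reverses. Northfield's applications skew toward subprime, which has a lower base rate.

No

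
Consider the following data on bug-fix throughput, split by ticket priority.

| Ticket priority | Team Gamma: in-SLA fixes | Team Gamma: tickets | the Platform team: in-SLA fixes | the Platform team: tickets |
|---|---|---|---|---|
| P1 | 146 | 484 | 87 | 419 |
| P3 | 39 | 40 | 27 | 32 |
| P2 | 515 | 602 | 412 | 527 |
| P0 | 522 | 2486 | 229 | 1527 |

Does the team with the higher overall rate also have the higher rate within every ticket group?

Yes

P1: Team Gamma 146/484 = 30.2%, the Platform team 87/419 = 20.8% → Team Gamma
P3: Team Gamma 39/40 = 97.5%, the Platform team 27/32 = 84.4% → Team Gamma
P2: Team Gamma 515/602 = 85.5%, the Platform team 412/527 = 78.2% → Team Gamma
P0: Team Gamma 522/2486 = 21.0%, the Platform team 229/1527 = 15.0% → Team Gamma
Overall: Team Gamma 1222/3612 = 33.8%, the Platform team 755/2505 = 30.1% → Team Gamma
Team Gamma wins overall and in every ticket group — no reversal.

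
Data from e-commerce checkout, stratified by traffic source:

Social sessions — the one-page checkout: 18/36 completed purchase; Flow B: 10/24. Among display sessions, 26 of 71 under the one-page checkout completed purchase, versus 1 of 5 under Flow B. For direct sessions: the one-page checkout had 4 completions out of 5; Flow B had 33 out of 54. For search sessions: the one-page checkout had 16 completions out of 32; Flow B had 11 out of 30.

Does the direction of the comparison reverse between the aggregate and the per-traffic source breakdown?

Yes

Social: the one-page checkout 18/36 = 50.0%, Flow B 10/24 = 41.7% → the one-page checkout
Display: the one-page checkout 26/71 = 36.6%, Flow B 1/5 = 20.0% → the one-page checkout
Direct: the one-page checkout 4/5 = 80.0%, Flow B 33/54 = 61.1% → the one-page checkout
Search: the one-page checkout 16/32 = 50.0%, Flow B 11/30 = 36.7% → the one-page checkout
Overall: the one-page checkout 64/144 = 44.4%, Flow B 55/113 = 48.7% → Flow B
The one-page checkout wins each traffic group but Flow B wins overall — the comparison reverses. The one-page checkout's sessions skew toward display, which has a lower base rate.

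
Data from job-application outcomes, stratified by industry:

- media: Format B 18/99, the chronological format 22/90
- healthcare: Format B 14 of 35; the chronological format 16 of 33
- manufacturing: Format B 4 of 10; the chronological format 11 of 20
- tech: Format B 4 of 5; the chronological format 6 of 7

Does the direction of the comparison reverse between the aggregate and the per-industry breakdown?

Media: Format B 18/99 = 18.2%, the chronological format 22/90 = 24.4% → the chronological format
Healthcare: Format B 14/35 = 40.0%, the chronological format 16/33 = 48.5% → the chronological format
Manufacturing: Format B 4/10 = 40.0%, the chronological format 11/20 = 55.0% → the chronological format
Tech: Format B 4/5 = 80.0%, the chronological format 6/7 = 85.7% → the chronological format
Overall: Format B 40/149 = 26.8%, the chronological format 55/150 = 36.7% → the chronological format
The chronological format wins overall and in every industry group — no reversal.

No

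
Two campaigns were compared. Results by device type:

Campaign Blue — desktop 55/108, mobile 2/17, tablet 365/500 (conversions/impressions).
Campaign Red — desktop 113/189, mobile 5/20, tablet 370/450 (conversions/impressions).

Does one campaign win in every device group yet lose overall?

Desktop: Campaign Blue 55/108 = 50.9%, Campaign Red 113/189 = 59.8% → Campaign Red
Mobile: Campaign Blue 2/17 = 11.8%, Campaign Red 5/20 = 25.0% → Campaign Red
Tablet: Campaign Blue 365/500 = 73.0%, Campaign Red 370/450 = 82.2% → Campaign Red
Overall: Campaign Blue 422/625 = 67.5%, Campaign Red 488/659 = 74.1% → Campaign Red
Campaign Red wins overall and in every device group — no reversal.

No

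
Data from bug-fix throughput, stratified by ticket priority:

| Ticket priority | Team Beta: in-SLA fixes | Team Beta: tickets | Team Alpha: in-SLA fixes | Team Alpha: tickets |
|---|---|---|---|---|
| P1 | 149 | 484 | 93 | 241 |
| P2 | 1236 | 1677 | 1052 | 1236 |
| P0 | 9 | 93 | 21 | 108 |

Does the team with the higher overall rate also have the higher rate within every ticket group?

Yes

P1: Team Beta 149/484 = 30.8%, Team Alpha 93/241 = 38.6% → Team Alpha
P2: Team Beta 1236/1677 = 73.7%, Team Alpha 1052/1236 = 85.1% → Team Alpha
P0: Team Beta 9/93 = 9.7%, Team Alpha 21/108 = 19.4% → Team Alpha
Overall: Team Beta 1394/2254 = 61.8%, Team Alpha 1166/1585 = 73.6% → Team Alpha
Team Alpha wins overall and in every ticket group — no reversal.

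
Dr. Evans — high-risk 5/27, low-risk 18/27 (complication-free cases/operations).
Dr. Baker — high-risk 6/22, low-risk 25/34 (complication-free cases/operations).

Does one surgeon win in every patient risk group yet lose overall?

High-risk: Dr. Evans 5/27 = 18.5%, Dr. Baker 6/22 = 27.3% → Dr. Baker
Low-risk: Dr. Evans 18/27 = 66.7%, Dr. Baker 25/34 = 73.5% → Dr. Baker
Overall: Dr. Evans 23/54 = 42.6%, Dr. Baker 31/56 = 55.4% → Dr. Baker
Dr. Baker wins overall and in every patient risk group — no reversal.

No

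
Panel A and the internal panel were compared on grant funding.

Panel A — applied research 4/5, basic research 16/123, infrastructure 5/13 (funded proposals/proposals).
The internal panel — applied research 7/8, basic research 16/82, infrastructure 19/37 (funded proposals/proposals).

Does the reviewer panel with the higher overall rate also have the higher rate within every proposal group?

Yes

Applied research: Panel A 4/5 = 80.0%, the internal panel 7/8 = 87.5% → the internal panel
Basic research: Panel A 16/123 = 13.0%, the internal panel 16/82 = 19.5% → the internal panel
Infrastructure: Panel A 5/13 = 38.5%, the internal panel 19/37 = 51.4% → the internal panel
Overall: Panel A 25/141 = 17.7%, the internal panel 42/127 = 33.1% → the internal panel
The internal panel wins overall and in every proposal group — no reversal.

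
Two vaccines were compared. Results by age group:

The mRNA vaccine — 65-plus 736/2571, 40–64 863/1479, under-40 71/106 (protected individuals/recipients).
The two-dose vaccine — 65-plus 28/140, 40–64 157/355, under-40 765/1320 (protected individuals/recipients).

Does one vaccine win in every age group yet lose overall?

65-plus: the mRNA vaccine 736/2571 = 28.6%, the two-dose vaccine 28/140 = 20.0% → the mRNA vaccine
40–64: the mRNA vaccine 863/1479 = 58.4%, the two-dose vaccine 157/355 = 44.2% → the mRNA vaccine
Under-40: the mRNA vaccine 71/106 = 67.0%, the two-dose vaccine 765/1320 = 58.0% → the mRNA vaccine
Overall: the mRNA vaccine 1670/4156 = 40.2%, the two-dose vaccine 950/1815 = 52.3% → the two-dose vaccine
The mRNA vaccine wins each age group but the two-dose vaccine wins overall — the comparison reverses. The mRNA vaccine's recipients skew toward 65-plus, which has a lower base rate.

Yes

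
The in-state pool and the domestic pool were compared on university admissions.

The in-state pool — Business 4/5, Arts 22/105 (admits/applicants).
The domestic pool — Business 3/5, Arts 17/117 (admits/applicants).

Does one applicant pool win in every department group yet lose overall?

Business: the in-state pool 4/5 = 80.0%, the domestic pool 3/5 = 60.0% → the in-state pool
Arts: the in-state pool 22/105 = 21.0%, the domestic pool 17/117 = 14.5% → the in-state pool
Overall: the in-state pool 26/110 = 23.6%, the domestic pool 20/122 = 16.4% → the in-state pool
The in-state pool wins overall and in every department group — no reversal.

No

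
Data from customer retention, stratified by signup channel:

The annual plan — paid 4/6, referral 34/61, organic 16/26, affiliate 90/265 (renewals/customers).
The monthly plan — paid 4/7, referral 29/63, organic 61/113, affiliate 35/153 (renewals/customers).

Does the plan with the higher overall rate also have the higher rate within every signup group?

Yes

Paid: the annual plan 4/6 = 66.7%, the monthly plan 4/7 = 57.1% → the annual plan
Referral: the annual plan 34/61 = 55.7%, the monthly plan 29/63 = 46.0% → the annual plan
Organic: the annual plan 16/26 = 61.5%, the monthly plan 61/113 = 54.0% → the annual plan
Affiliate: the annual plan 90/265 = 34.0%, the monthly plan 35/153 = 22.9% → the annual plan
Overall: the annual plan 144/358 = 40.2%, the monthly plan 129/336 = 38.4% → the annual plan
The annual plan wins overall and in every signup group — no reversal.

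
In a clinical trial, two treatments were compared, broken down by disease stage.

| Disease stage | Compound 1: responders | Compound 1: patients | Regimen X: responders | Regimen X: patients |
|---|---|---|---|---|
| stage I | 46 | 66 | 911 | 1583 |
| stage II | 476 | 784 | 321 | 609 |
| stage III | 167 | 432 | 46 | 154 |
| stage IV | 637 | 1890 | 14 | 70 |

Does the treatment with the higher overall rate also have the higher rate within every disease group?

No

Stage I: Compound 1 46/66 = 69.7%, Regimen X 911/1583 = 57.5% → Compound 1
Stage II: Compound 1 476/784 = 60.7%, Regimen X 321/609 = 52.7% → Compound 1
Stage III: Compound 1 167/432 = 38.7%, Regimen X 46/154 = 29.9% → Compound 1
Stage IV: Compound 1 637/1890 = 33.7%, Regimen X 14/70 = 20.0% → Compound 1
Overall: Compound 1 1326/3172 = 41.8%, Regimen X 1292/2416 = 53.5% → Regimen X
Compound 1 wins each disease group but Regimen X wins overall — the comparison reverses. Compound 1's patients skew toward stage IV, which has a lower base rate.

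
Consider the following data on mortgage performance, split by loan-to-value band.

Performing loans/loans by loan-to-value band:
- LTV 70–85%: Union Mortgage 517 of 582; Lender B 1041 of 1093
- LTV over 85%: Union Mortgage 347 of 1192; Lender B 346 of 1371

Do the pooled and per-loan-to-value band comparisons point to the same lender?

No

LTV 70–85%: Union Mortgage 517/582 = 88.8%, Lender B 1041/1093 = 95.2% → Lender B
LTV over 85%: Union Mortgage 347/1192 = 29.1%, Lender B 346/1371 = 25.2% → Union Mortgage
Overall: Union Mortgage 864/1774 = 48.7%, Lender B 1387/2464 = 56.3% → Lender B
Neither sweeps: Union Mortgage wins 1 of 2 groups, Lender B wins 1. Lender B wins overall but not every group — no Simpson reversal.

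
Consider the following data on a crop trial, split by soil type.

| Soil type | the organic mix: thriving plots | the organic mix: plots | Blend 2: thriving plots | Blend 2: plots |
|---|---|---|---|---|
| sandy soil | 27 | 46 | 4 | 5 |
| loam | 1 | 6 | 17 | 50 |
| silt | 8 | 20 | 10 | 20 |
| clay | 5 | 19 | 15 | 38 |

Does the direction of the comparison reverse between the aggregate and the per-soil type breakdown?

Sandy soil: the organic mix 27/46 = 58.7%, Blend 2 4/5 = 80.0% → Blend 2
Loam: the organic mix 1/6 = 16.7%, Blend 2 17/50 = 34.0% → Blend 2
Silt: the organic mix 8/20 = 40.0%, Blend 2 10/20 = 50.0% → Blend 2
Clay: the organic mix 5/19 = 26.3%, Blend 2 15/38 = 39.5% → Blend 2
Overall: the organic mix 41/91 = 45.1%, Blend 2 46/113 = 40.7% → the organic mix
Blend 2 wins each soil group but the organic mix wins overall — the comparison reverses. Blend 2's plots skew toward loam, which has a lower base rate.

Yes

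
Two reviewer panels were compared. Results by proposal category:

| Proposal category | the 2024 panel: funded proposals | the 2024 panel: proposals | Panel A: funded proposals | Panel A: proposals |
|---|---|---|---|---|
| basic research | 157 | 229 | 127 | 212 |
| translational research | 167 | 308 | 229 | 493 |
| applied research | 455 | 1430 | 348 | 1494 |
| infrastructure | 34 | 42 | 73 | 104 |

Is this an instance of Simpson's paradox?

Basic research: the 2024 panel 157/229 = 68.6%, Panel A 127/212 = 59.9% → the 2024 panel
Translational research: the 2024 panel 167/308 = 54.2%, Panel A 229/493 = 46.5% → the 2024 panel
Applied research: the 2024 panel 455/1430 = 31.8%, Panel A 348/1494 = 23.3% → the 2024 panel
Infrastructure: the 2024 panel 34/42 = 81.0%, Panel A 73/104 = 70.2% → the 2024 panel
Overall: the 2024 panel 813/2009 = 40.5%, Panel A 777/2303 = 33.7% → the 2024 panel
The 2024 panel wins overall and in every proposal group — no reversal.

No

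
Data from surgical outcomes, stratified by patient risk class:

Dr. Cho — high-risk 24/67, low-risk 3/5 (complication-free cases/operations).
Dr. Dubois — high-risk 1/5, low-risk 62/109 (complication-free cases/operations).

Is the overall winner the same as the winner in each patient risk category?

High-risk: Dr. Cho 24/67 = 35.8%, Dr. Dubois 1/5 = 20.0% → Dr. Cho
Low-risk: Dr. Cho 3/5 = 60.0%, Dr. Dubois 62/109 = 56.9% → Dr. Cho
Overall: Dr. Cho 27/72 = 37.5%, Dr. Dubois 63/114 = 55.3% → Dr. Dubois
Dr. Cho wins each patient risk group but Dr. Dubois wins overall — the comparison reverses. Dr. Cho's operations skew toward high-risk, which has a lower base rate.

No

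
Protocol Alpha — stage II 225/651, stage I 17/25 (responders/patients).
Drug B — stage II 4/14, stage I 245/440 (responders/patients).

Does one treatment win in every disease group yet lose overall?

Yes

Stage II: Protocol Alpha 225/651 = 34.6%, Drug B 4/14 = 28.6% → Protocol Alpha
Stage I: Protocol Alpha 17/25 = 68.0%, Drug B 245/440 = 55.7% → Protocol Alpha
Overall: Protocol Alpha 242/676 = 35.8%, Drug B 249/454 = 54.8% → Drug B
Protocol Alpha wins each disease group but Drug B wins overall — the comparison reverses. Protocol Alpha's patients skew toward stage II, which has a lower base rate.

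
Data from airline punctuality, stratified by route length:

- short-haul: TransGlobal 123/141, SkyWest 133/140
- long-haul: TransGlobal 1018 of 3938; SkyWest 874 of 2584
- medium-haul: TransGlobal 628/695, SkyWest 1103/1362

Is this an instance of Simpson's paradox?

No

Short-haul: TransGlobal 123/141 = 87.2%, SkyWest 133/140 = 95.0% → SkyWest
Long-haul: TransGlobal 1018/3938 = 25.9%, SkyWest 874/2584 = 33.8% → SkyWest
Medium-haul: TransGlobal 628/695 = 90.4%, SkyWest 1103/1362 = 81.0% → TransGlobal
Overall: TransGlobal 1769/4774 = 37.1%, SkyWest 2110/4086 = 51.6% → SkyWest
Neither sweeps: TransGlobal wins 1 of 3 groups, SkyWest wins 2. SkyWest wins overall but not every group — no Simpson reversal.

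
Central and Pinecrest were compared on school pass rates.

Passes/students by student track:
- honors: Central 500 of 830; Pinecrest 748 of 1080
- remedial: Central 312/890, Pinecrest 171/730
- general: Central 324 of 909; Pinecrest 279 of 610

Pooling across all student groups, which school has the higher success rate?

Pinecrest

Honors: Central 500/830 = 60.2%, Pinecrest 748/1080 = 69.3% → Pinecrest
Remedial: Central 312/890 = 35.1%, Pinecrest 171/730 = 23.4% → Central
General: Central 324/909 = 35.6%, Pinecrest 279/610 = 45.7% → Pinecrest
Overall: Central 1136/2629 = 43.2%, Pinecrest 1198/2420 = 49.5% → Pinecrest
(Neither sweeps every student group, but Pinecrest has the higher pooled rate.)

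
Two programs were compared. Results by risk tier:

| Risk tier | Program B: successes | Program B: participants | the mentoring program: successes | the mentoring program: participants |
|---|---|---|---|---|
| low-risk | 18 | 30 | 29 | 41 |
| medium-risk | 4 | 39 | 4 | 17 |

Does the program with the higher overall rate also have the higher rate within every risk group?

Yes

Low-risk: Program B 18/30 = 60.0%, the mentoring program 29/41 = 70.7% → the mentoring program
Medium-risk: Program B 4/39 = 10.3%, the mentoring program 4/17 = 23.5% → the mentoring program
Overall: Program B 22/69 = 31.9%, the mentoring program 33/58 = 56.9% → the mentoring program
The mentoring program wins overall and in every risk group — no reversal.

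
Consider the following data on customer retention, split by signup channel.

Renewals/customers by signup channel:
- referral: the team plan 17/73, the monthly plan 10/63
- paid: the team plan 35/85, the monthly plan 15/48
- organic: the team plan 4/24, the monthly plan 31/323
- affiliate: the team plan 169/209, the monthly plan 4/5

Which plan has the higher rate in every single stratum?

Referral: the team plan 17/73 = 23.3%, the monthly plan 10/63 = 15.9% → the team plan
Paid: the team plan 35/85 = 41.2%, the monthly plan 15/48 = 31.2% → the team plan
Organic: the team plan 4/24 = 16.7%, the monthly plan 31/323 = 9.6% → the team plan
Affiliate: the team plan 169/209 = 80.9%, the monthly plan 4/5 = 80.0% → the team plan
The team plan has the higher rate in all 4 groups.

the team plan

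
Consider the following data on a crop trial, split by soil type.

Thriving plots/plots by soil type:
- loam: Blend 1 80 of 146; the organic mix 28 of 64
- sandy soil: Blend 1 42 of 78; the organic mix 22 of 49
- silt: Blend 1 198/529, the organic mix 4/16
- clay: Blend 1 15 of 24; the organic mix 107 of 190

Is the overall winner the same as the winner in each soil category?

Loam: Blend 1 80/146 = 54.8%, the organic mix 28/64 = 43.8% → Blend 1
Sandy soil: Blend 1 42/78 = 53.8%, the organic mix 22/49 = 44.9% → Blend 1
Silt: Blend 1 198/529 = 37.4%, the organic mix 4/16 = 25.0% → Blend 1
Clay: Blend 1 15/24 = 62.5%, the organic mix 107/190 = 56.3% → Blend 1
Overall: Blend 1 335/777 = 43.1%, the organic mix 161/319 = 50.5% → the organic mix
Blend 1 wins each soil group but the organic mix wins overall — the comparison reverses. Blend 1's plots skew toward silt, which has a lower base rate.

No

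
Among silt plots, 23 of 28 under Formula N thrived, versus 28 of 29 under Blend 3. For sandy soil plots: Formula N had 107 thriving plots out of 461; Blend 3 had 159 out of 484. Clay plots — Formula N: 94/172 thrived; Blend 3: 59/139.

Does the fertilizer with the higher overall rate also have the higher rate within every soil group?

No

Silt: Formula N 23/28 = 82.1%, Blend 3 28/29 = 96.6% → Blend 3
Sandy soil: Formula N 107/461 = 23.2%, Blend 3 159/484 = 32.9% → Blend 3
Clay: Formula N 94/172 = 54.7%, Blend 3 59/139 = 42.4% → Formula N
Overall: Formula N 224/661 = 33.9%, Blend 3 246/652 = 37.7% → Blend 3
Neither sweeps: Formula N wins 1 of 3 groups, Blend 3 wins 2. Blend 3 wins overall but not every group — no Simpson reversal.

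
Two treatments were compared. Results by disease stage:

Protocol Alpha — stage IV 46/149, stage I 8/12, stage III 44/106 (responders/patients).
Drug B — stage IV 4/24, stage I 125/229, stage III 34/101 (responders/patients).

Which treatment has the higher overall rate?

Drug B

Stage IV: Protocol Alpha 46/149 = 30.9%, Drug B 4/24 = 16.7% → Protocol Alpha
Stage I: Protocol Alpha 8/12 = 66.7%, Drug B 125/229 = 54.6% → Protocol Alpha
Stage III: Protocol Alpha 44/106 = 41.5%, Drug B 34/101 = 33.7% → Protocol Alpha
Overall: Protocol Alpha 98/267 = 36.7%, Drug B 163/354 = 46.0% → Drug B
(Protocol Alpha wins every disease group but Drug B wins overall — Protocol Alpha's patients skew toward the low-rate stage IV group.)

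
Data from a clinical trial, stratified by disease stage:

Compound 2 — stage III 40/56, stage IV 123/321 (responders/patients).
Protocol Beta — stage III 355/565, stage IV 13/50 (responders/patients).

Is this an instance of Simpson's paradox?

Stage III: Compound 2 40/56 = 71.4%, Protocol Beta 355/565 = 62.8% → Compound 2
Stage IV: Compound 2 123/321 = 38.3%, Protocol Beta 13/50 = 26.0% → Compound 2
Overall: Compound 2 163/377 = 43.2%, Protocol Beta 368/615 = 59.8% → Protocol Beta
Compound 2 wins each disease group but Protocol Beta wins overall — the comparison reverses. Compound 2's patients skew toward stage IV, which has a lower base rate.

Yes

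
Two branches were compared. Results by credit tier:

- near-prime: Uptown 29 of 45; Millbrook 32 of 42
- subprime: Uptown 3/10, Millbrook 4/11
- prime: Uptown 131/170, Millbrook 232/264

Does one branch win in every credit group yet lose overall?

Near-prime: Uptown 29/45 = 64.4%, Millbrook 32/42 = 76.2% → Millbrook
Subprime: Uptown 3/10 = 30.0%, Millbrook 4/11 = 36.4% → Millbrook
Prime: Uptown 131/170 = 77.1%, Millbrook 232/264 = 87.9% → Millbrook
Overall: Uptown 163/225 = 72.4%, Millbrook 268/317 = 84.5% → Millbrook
Millbrook wins overall and in every credit group — no reversal.

No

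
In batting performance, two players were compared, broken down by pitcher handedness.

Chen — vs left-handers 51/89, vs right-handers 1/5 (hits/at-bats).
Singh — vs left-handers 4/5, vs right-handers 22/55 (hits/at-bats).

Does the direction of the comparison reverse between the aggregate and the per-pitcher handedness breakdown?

Vs left-handers: Chen 51/89 = 57.3%, Singh 4/5 = 80.0% → Singh
Vs right-handers: Chen 1/5 = 20.0%, Singh 22/55 = 40.0% → Singh
Overall: Chen 52/94 = 55.3%, Singh 26/60 = 43.3% → Chen
Singh wins each pitcher group but Chen wins overall — the comparison reverses. Singh's at-bats skew toward vs right-handers, which has a lower base rate.

Yes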